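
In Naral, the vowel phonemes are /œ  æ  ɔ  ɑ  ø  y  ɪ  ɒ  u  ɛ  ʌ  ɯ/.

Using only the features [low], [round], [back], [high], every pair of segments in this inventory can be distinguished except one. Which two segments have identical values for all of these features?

Both /œ/ and /ø/ are [−low], [+round], [−back], [−high]. Since the list omits [tense] — which does distinguish the mid front rounded lax vowel from the mid front rounded tense vowel — this pair collapses; all other pairs remain distinct.

œ, ø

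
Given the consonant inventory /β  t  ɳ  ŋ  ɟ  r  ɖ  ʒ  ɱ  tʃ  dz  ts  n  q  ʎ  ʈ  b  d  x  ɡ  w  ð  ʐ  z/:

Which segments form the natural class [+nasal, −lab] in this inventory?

ɳ, ŋ, n

Checking each segment against [+nasal], [−labial]: /ɳ/ (retroflex nasal), /ŋ/ (velar nasal), /n/ (alveolar nasal) satisfy every feature; every other segment in the inventory fails at least one.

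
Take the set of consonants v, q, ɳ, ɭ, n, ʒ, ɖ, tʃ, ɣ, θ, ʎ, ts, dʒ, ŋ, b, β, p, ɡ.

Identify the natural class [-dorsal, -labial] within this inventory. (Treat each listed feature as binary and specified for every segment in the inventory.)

Among the inventory, the [-dorsal] segments are /v, ɳ, ɭ, n, ʒ, ɖ, tʃ, θ, ts, dʒ, b, β, p/.
Within that set, [-labial] leaves /ɳ, ɭ, n, ʒ, ɖ, tʃ, θ, ts, dʒ/.

ɳ, ɭ, n, ʒ, ɖ, tʃ, θ, ts, dʒ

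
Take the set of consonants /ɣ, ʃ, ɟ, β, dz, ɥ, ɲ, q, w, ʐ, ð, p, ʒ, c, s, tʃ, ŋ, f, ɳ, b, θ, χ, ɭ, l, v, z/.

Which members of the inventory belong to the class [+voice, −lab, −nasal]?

ɣ, ɟ, dz, ʐ, ð, ʒ, ɭ, l, z

Eliminate segments failing any feature: /ʃ, q, p, c, s, tʃ, f, θ, χ/ are [−voice]; /β, ɥ, w, b, v/ are [+labial]; /ɲ, ŋ, ɳ/ are [+nasal]. The remaining /ɣ, ɟ, dz, ʐ, ð, ʒ, ɭ, l, z/ satisfy [+voice], [−labial], [−nasal].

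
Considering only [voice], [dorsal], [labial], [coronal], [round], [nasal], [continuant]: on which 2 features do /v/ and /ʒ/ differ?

[labial], [coronal]

The two segments share [+voice], [-dorsal], [-round], [-nasal], [+continuant]. The only features from the list on which they differ: /v/ is [+labial] while /ʒ/ is [-labial]; /v/ is [-coronal] while /ʒ/ is [+coronal].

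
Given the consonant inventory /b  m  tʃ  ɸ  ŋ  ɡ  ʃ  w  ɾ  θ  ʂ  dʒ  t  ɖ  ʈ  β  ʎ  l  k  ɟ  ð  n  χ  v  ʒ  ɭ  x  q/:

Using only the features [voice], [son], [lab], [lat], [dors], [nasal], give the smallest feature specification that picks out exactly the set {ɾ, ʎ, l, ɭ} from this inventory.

[+son, -nasal, -lab]

Every target segment is [+sonorant], [-nasal], [-labial]; each remaining inventory member fails at least one of these. Each conjunct is needed — [-nasal, -labial] alone would also admit /tʃ, ɡ, ʃ, θ, …/; [+sonorant, -labial] alone would also admit /ŋ, n/; [+sonorant, -nasal] alone would also admit /w/ — and no other combination of two listed features has exactly this extension, so three is the minimum.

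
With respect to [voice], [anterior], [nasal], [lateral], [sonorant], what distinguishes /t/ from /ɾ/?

[sonorant], [voice]

The two segments share [+anterior], [−nasal], [−lateral]. The only features from the list on which they differ: /t/ is [−sonorant] while /ɾ/ is [+sonorant]; /t/ is [−voice] while /ɾ/ is [+voice].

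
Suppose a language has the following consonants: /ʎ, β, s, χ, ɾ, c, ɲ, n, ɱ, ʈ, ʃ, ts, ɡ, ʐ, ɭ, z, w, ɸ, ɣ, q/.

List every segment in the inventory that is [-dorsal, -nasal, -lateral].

β, s, ɾ, ʈ, ʃ, ts, ʐ, z, ɸ

First, the [-dorsal] segments are /β, s, ɾ, n, ɱ, ʈ, ʃ, ts, ʐ, ɭ, z, ɸ/.
Of those, [-nasal] gives /β, s, ɾ, ʈ, ʃ, ts, ʐ, ɭ, z, ɸ/.
Of those, [-lateral] leaves /β, s, ɾ, ʈ, ʃ, ts, ʐ, z, ɸ/.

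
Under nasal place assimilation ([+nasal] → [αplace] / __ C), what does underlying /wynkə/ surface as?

[wyŋkə]

In /wynkə/, the nasal /n/ precedes /k/, which is [+dorsal]. The nasal assimilates in place, becoming the [+dorsal] nasal /ŋ/. The surface form is [wyŋkə].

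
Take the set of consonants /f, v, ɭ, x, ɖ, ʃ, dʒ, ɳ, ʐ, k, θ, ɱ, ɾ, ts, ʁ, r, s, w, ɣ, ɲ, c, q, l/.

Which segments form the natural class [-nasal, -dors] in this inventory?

f, v, ɭ, ɖ, ʃ, dʒ, ʐ, θ, ɾ, ts, r, s, l

Checking each segment against [-nasal], [-dorsal]: /f/ (voiceless labiodental fricative), /v/ (voiced labiodental fricative), /ɭ/ (retroflex lateral approximant), /ɖ/ (voiced retroflex stop), /ʃ/ (voiceless postalveolar fricative), /dʒ/ (voiced postalveolar affricate), among others, satisfy every feature; every other segment in the inventory fails at least one.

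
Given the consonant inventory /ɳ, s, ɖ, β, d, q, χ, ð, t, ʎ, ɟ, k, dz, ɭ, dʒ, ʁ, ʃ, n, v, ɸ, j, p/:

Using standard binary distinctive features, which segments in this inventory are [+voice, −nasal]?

ɖ, β, d, ð, ʎ, ɟ, dz, ɭ, dʒ, ʁ, v, j

The [+voice] segments are /ɳ, ɖ, β, d, ð, ʎ, ɟ, dz, ɭ, dʒ, ʁ, n, v, j/.
Intersecting with [−nasal] leaves /ɖ, β, d, ð, ʎ, ɟ, dz, ɭ, dʒ, ʁ, v, j/.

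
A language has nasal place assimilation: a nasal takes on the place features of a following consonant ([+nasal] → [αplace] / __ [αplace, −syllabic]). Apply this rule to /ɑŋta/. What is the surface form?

In /ɑŋta/, the nasal /ŋ/ precedes /t/, which is [+coronal]. The nasal assimilates in place, becoming the [+coronal] nasal /n/. The surface form is [ɑnta].

[ɑnta]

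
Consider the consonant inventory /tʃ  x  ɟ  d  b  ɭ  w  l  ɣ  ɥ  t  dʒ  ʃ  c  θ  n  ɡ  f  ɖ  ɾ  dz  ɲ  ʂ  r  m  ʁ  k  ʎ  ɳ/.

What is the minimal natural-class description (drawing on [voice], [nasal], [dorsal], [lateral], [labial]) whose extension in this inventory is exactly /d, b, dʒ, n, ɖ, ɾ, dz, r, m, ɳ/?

The class [+voice], [-lateral], [-dorsal] has exactly /d, b, dʒ, n, ɖ, ɾ, dz, r, m, ɳ/ as its extension in this inventory. No smaller conjunction from the listed features achieves this: [-lateral, -dorsal] alone would also admit /tʃ, t, ʃ, θ, …/; [+voice, -dorsal] alone would also admit /ɭ, l/; [+voice, -lateral] alone would also admit /ɟ, w, ɣ, ɥ, …/; and checking the remaining two-feature bundles turns up none with this extension.

[+voice, -lateral, -dorsal]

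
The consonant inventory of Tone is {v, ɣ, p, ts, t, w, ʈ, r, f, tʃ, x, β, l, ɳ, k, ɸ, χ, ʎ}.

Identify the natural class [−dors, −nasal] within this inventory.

v, p, ts, t, ʈ, r, f, tʃ, β, l, ɸ

The [−dorsal] segments are /v, p, ts, t, ʈ, r, f, tʃ, β, l, ɳ, ɸ/.
Among these, [−nasal] leaves /v, p, ts, t, ʈ, r, f, tʃ, β, l, ɸ/.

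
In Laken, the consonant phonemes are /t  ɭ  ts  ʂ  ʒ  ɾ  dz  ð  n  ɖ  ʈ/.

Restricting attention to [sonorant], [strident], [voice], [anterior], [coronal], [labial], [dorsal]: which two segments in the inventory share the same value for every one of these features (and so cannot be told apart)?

Both /ɾ/ and /n/ are [+sonorant], [−strident], [+voice], [+anterior], [+coronal], [−labial], [−dorsal]. Since the list omits [nasal] — which does distinguish the alveolar tap from the alveolar nasal — this pair collapses; all other pairs remain distinct.

ɾ, n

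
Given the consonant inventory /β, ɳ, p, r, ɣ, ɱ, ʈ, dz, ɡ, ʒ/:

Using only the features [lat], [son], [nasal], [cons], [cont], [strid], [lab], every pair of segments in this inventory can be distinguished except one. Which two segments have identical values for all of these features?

Both /ɡ/ and /ʈ/ are [-lateral], [-sonorant], [-nasal], [+consonantal], [-continuant], [-strident], [-labial]. Since the list omits [voice], [coronal] and [dorsal] — which do distinguish the voiced velar stop from the voiceless retroflex stop — this pair collapses; all other pairs remain distinct.

ɡ, ʈ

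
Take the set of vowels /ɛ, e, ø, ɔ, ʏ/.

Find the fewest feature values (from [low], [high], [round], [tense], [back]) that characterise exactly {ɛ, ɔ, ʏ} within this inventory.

[−tense]

The target set is precisely the extension of [−tense] in this inventory.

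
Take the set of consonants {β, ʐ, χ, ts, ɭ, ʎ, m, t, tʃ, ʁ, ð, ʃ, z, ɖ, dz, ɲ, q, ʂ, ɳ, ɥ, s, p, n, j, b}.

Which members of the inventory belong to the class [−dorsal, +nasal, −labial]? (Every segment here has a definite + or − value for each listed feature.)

Eliminate segments failing any feature: /β, ʐ, ts, ɭ, t, tʃ, ð, ʃ, z, ɖ, dz, ʂ, s, p, b/ are [−nasal]; /χ, ʎ, ʁ, ɲ, q, ɥ, j/ are [+dorsal]; /m/ is [+labial]. The remaining /ɳ, n/ satisfy [−dorsal], [+nasal], [−labial].

ɳ, n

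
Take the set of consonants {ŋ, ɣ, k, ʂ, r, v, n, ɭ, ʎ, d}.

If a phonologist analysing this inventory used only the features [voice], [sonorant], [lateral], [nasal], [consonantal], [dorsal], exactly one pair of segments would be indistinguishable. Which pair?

On the given features, /v/ and /d/ have an identical profile: [+voice], [−sonorant], [−lateral], [−nasal], [+consonantal], [−dorsal]. No other two segments in the inventory coincide on all 6 features. (They do differ in [continuant], [labial] and [coronal], which are not among the given features.)

v, d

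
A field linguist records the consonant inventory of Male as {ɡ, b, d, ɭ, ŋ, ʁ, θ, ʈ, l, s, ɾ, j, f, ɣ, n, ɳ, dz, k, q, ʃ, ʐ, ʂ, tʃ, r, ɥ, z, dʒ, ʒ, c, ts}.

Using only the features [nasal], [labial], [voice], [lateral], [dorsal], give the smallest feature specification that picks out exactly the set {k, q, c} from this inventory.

[-voice, +dorsal]

The class [-voice], [+dorsal] has exactly /k, q, c/ as its extension in this inventory. No smaller conjunction from the listed features achieves this: [+dorsal] alone would also admit /ɡ, ŋ, ʁ, j, …/; [-voice] alone would also admit /θ, ʈ, s, f, …/; and checking the remaining single features turns up none with this extension.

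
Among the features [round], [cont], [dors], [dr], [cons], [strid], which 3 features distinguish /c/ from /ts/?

/c/ (voiceless palatal stop) and /ts/ (voiceless alveolar affricate) agree on [-round], [-continuant], [+consonantal]. They differ on [strident] (/c/ [-], /ts/ [+]), [delayed release] (/c/ [-], /ts/ [+]), [dorsal] (/c/ [+], /ts/ [-]).

[strident], [delayed release], [dorsal]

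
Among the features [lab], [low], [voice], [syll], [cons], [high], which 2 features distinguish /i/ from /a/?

The two segments share [-labial], [+voice], [+syllabic], [-consonantal]. The only features from the list on which they differ: /i/ is [+high] while /a/ is [-high]; /i/ is [-low] while /a/ is [+low].

[high], [low]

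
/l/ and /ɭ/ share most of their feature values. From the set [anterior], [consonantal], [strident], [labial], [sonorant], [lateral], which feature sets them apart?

[anterior]

The two segments share [+consonantal], [−strident], [−labial], [+sonorant], [+lateral]. The only feature from the list on which they differ: /l/ is [+anterior] while /ɭ/ is [−anterior].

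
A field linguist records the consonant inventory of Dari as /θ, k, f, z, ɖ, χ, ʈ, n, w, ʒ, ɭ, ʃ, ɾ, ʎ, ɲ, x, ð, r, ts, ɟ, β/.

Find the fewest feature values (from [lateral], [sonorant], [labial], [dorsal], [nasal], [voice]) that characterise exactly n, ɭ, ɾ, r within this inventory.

[+sonorant, -dorsal]

/n, ɭ, ɾ, r/ are all [+sonorant], [-dorsal], and no other segment in the inventory matches both values. Dropping any one of them over-generates: [-dorsal] alone would also admit /θ, f, z, ɖ, …/; [+sonorant] alone would also admit /w, ʎ, ɲ/. No other single listed feature picks out exactly this set either, so fewer than two features will not do.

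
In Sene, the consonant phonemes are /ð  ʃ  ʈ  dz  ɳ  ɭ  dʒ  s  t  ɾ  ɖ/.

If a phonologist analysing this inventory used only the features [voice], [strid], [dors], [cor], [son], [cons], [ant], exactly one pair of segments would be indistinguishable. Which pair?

ɭ, ɳ

/ɭ/ (retroflex lateral approximant) and /ɳ/ (retroflex nasal) are both [+voice], [−strident], [−dorsal], [+coronal], [+sonorant], [+consonantal], [−anterior], so none of the listed features separates them. (They do differ in [nasal] and [lateral], which are not among the given features.) Every other pair in the inventory differs on at least one listed feature.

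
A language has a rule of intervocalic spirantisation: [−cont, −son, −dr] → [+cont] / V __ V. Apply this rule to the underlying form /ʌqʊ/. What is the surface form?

/q/ satisfies [−cont, −son, −dr] and sits in V __ V. The [+continuant] counterpart of the voiceless uvular stop is /χ/. Other segments in /ʌqʊ/ either fail the structural description or are not in the environment, so the surface form is [ʌχʊ].

[ʌχʊ]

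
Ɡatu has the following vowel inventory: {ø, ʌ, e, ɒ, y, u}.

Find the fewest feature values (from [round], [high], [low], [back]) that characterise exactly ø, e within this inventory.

[-high, -back]

/ø, e/ are all [-high], [-back], and no other segment in the inventory matches both values. Dropping any one of them over-generates: [-back] alone would also admit /y/; [-high] alone would also admit /ʌ, ɒ/. No other single listed feature picks out exactly this set either, so fewer than two features will not do.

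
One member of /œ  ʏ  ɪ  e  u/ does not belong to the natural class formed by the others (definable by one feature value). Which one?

u

[back] groups all but one: /ɪ, œ, e, ʏ/ share [-back] while /u/ (high back rounded tense vowel) alone is [+back]. Removing any other segment would not leave a single-feature class that excludes it.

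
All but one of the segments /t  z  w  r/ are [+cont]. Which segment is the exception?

t

Every segment except /t/ is [+continuant]. /t/ (voiceless alveolar stop) is [−continuant], so it is the exception.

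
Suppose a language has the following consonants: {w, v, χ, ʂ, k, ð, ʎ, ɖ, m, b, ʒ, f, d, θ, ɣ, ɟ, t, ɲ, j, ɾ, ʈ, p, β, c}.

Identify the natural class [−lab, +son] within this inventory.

Checking each segment against [−labial], [+sonorant]: /ʎ/ (palatal lateral approximant), /ɲ/ (palatal nasal), /j/ (palatal glide), /ɾ/ (alveolar tap) satisfy every feature; every other segment in the inventory fails at least one.

ʎ, ɲ, j, ɾ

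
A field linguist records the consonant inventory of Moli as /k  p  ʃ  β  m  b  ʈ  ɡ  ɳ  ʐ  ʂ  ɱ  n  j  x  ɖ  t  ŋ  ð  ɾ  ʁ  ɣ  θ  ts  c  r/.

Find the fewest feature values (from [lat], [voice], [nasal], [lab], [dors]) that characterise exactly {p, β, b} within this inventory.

[-nasal, +lab]

Every target segment is [-nasal], [+labial]; each remaining inventory member fails at least one of these. Each conjunct is needed — [+labial] alone would also admit /m, ɱ/; [-nasal] alone would also admit /k, ʃ, ʈ, ɡ, …/ — and no other single listed feature has exactly this extension, so two is the minimum.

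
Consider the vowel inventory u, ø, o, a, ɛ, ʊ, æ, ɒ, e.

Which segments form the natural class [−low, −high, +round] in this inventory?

First, the [−low] segments are /u, ø, o, ɛ, ʊ, e/.
Within that set, [−high] gives /ø, o, ɛ, e/.
Among these, [+round] leaves /ø, o/.

ø, o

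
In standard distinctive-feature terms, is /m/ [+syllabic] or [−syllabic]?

/m/ is the bilabial nasal. The feature [syllabic] marks segments able to form a syllable nucleus; /m/ lacks this property, so it is [−syllabic].

[−syllabic]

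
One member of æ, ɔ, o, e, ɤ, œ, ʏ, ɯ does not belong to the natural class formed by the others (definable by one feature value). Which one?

[low] groups all but one: /o, œ, ɯ, ɔ, ɤ, e, ʏ/ share [-low] while /æ/ (low front unrounded vowel) alone is [+low]. Removing any other segment would not leave a single-feature class that excludes it.

æ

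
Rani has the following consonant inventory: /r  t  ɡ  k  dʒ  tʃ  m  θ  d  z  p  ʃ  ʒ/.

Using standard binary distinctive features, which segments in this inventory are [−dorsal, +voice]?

r, dʒ, m, d, z, ʒ

Checking each segment against [−dorsal], [+voice]: /r/ (alveolar trill), /dʒ/ (voiced postalveolar affricate), /m/ (bilabial nasal), /d/ (voiced alveolar stop), /z/ (voiced alveolar fricative), /ʒ/ (voiced postalveolar fricative) satisfy every feature; every other segment in the inventory fails at least one.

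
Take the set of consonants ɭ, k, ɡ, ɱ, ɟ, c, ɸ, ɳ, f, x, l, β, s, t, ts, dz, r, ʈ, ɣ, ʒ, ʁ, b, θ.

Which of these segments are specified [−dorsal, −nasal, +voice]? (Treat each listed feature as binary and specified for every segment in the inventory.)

Checking each segment against [−dorsal], [−nasal], [+voice]: /ɭ/ (retroflex lateral approximant), /l/ (alveolar lateral approximant), /β/ (voiced bilabial fricative), /dz/ (voiced alveolar affricate), /r/ (alveolar trill), /ʒ/ (voiced postalveolar fricative), among others, satisfy every feature; every other segment in the inventory fails at least one.

ɭ, l, β, dz, r, ʒ, b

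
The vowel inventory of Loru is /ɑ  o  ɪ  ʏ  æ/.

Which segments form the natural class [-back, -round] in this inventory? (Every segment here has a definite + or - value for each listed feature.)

Eliminate segments failing any feature: /ɑ, o/ are [+back]; /ʏ/ is [+round]. The remaining /ɪ, æ/ satisfy [-back], [-round].

ɪ, æ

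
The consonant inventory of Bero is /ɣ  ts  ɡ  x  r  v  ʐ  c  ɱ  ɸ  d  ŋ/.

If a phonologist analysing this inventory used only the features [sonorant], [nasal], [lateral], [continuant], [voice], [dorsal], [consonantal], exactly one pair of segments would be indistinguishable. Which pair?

ʐ, v

Both /ʐ/ and /v/ are [-sonorant], [-nasal], [-lateral], [+continuant], [+voice], [-dorsal], [+consonantal]. Since the list omits [labial] and [coronal] — which do distinguish the voiced retroflex fricative from the voiced labiodental fricative — this pair collapses; all other pairs remain distinct.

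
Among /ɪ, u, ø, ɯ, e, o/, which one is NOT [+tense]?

ɪ

/ø, ɯ, e, o, u/ are all [+tense]; /ɪ/ (high front unrounded lax vowel) is [−tense].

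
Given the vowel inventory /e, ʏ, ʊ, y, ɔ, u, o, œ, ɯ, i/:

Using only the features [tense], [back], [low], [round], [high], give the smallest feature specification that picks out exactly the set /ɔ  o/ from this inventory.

[−high, +back]

The class [−high], [+back] has exactly /ɔ, o/ as its extension in this inventory. No smaller conjunction from the listed features achieves this: [+back] alone would also admit /ʊ, u, ɯ/; [−high] alone would also admit /e, œ/; and checking the remaining single features turns up none with this extension.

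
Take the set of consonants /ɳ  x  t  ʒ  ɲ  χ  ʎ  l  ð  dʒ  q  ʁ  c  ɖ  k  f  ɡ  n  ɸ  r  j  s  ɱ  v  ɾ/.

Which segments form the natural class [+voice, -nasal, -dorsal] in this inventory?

ʒ, l, ð, dʒ, ɖ, r, v, ɾ

Checking each segment against [+voice], [-nasal], [-dorsal]: /ʒ/ (voiced postalveolar fricative), /l/ (alveolar lateral approximant), /ð/ (voiced dental fricative), /dʒ/ (voiced postalveolar affricate), /ɖ/ (voiced retroflex stop), /r/ (alveolar trill), among others, satisfy every feature; every other segment in the inventory fails at least one.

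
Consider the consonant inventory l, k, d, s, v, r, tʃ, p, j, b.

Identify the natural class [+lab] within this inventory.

v, p, b

The [+labial] segments here are /v, p, b/; the remaining /l, k, d, s, r, tʃ, j/ are [-labial].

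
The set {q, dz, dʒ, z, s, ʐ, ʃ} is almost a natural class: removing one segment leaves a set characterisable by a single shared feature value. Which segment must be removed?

The remaining segments after removing /q/ share [+strident]; /q/ (voiceless uvular stop) is [−strident]. For every other candidate removal, the leftover set fails to share any single feature value that the removed segment lacks.

q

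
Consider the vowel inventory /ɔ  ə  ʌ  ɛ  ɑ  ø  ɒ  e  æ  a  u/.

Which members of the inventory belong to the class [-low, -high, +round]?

ɔ, ø

Checking each segment against [-low], [-high], [+round]: /ɔ/ (mid back rounded lax vowel), /ø/ (mid front rounded tense vowel) satisfy every feature; every other segment in the inventory fails at least one.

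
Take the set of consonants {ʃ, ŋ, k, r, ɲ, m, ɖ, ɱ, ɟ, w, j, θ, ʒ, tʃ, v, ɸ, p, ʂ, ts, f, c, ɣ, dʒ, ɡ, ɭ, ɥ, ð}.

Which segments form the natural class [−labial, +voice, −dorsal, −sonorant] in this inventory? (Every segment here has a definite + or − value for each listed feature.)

ɖ, ʒ, dʒ, ð

Checking each segment against [−labial], [+voice], [−dorsal], [−sonorant]: /ɖ/ (voiced retroflex stop), /ʒ/ (voiced postalveolar fricative), /dʒ/ (voiced postalveolar affricate), /ð/ (voiced dental fricative) satisfy every feature; every other segment in the inventory fails at least one.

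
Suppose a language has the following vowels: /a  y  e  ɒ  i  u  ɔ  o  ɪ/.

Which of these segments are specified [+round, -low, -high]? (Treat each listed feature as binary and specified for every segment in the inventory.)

ɔ, o

Checking each segment against [+round], [-low], [-high]: /ɔ/ (mid back rounded lax vowel), /o/ (mid back rounded tense vowel) satisfy every feature; every other segment in the inventory fails at least one.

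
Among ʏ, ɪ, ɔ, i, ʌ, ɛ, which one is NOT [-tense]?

i

/ɔ, ɪ, ɛ, ʏ, ʌ/ are all [-tense]; /i/ (high front unrounded tense vowel) is [+tense].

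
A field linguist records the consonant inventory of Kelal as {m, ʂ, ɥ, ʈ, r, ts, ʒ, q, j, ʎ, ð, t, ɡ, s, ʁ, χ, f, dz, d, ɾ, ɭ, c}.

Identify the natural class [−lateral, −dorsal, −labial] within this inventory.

Among the inventory, the [−lateral] segments are /m, ʂ, ɥ, ʈ, r, ts, ʒ, q, j, ð, t, ɡ, s, ʁ, χ, f, dz, d, ɾ, c/.
Intersecting with [−dorsal] gives /m, ʂ, ʈ, r, ts, ʒ, ð, t, s, f, dz, d, ɾ/.
Intersecting with [−labial] leaves /ʂ, ʈ, r, ts, ʒ, ð, t, s, dz, d, ɾ/.

ʂ, ʈ, r, ts, ʒ, ð, t, s, dz, d, ɾ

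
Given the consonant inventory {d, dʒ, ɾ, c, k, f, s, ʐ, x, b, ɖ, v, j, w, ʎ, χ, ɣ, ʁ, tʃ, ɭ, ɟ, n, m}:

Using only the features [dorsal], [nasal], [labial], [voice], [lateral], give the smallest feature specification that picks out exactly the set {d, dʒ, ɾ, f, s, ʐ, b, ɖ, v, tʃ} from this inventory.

[−nasal, −lateral, −dorsal]

/d, dʒ, ɾ, f, s, ʐ, b, ɖ, v, tʃ/ are all [−nasal], [−lateral], [−dorsal], and no other segment in the inventory matches all three values. Dropping any one of them over-generates: [−lateral, −dorsal] alone would also admit /n, m/; [−nasal, −dorsal] alone would also admit /ɭ/; [−nasal, −lateral] alone would also admit /c, k, x, j, …/. No other combination of two listed features picks out exactly this set either, so fewer than three features will not do.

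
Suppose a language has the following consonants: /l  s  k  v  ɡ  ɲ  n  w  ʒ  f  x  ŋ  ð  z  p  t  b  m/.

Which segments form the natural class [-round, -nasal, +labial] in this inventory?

v, f, p, b

Checking each segment against [-round], [-nasal], [+labial]: /v/ (voiced labiodental fricative), /f/ (voiceless labiodental fricative), /p/ (voiceless bilabial stop), /b/ (voiced bilabial stop) satisfy every feature; every other segment in the inventory fails at least one.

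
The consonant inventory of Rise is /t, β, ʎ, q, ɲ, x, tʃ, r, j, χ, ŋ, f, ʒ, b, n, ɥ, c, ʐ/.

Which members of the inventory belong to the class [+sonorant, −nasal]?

ʎ, r, j, ɥ

Checking each segment against [+sonorant], [−nasal]: /ʎ/ (palatal lateral approximant), /r/ (alveolar trill), /j/ (palatal glide), /ɥ/ (labial-palatal glide) satisfy every feature; every other segment in the inventory fails at least one.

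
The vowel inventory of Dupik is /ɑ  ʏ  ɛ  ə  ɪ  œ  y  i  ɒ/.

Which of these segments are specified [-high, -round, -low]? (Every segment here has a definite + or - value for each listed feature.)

The [-high] segments are /ɑ, ɛ, ə, œ, ɒ/.
Among these, [-round] gives /ɑ, ɛ, ə/.
Within that set, [-low] leaves /ɛ, ə/.

ɛ, ə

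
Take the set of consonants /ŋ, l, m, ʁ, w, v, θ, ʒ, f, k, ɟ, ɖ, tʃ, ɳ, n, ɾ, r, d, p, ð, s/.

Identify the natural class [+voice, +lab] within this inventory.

m, w, v

Checking each segment against [+voice], [+labial]: /m/ (bilabial nasal), /w/ (labial-velar glide), /v/ (voiced labiodental fricative) satisfy every feature; every other segment in the inventory fails at least one.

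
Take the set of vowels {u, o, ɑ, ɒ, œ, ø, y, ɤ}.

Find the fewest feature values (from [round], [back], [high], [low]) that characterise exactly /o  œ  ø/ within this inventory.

[−high, −low, +round]

The class [−high], [−low], [+round] has exactly /o, œ, ø/ as its extension in this inventory. No smaller conjunction from the listed features achieves this: [−low, +round] alone would also admit /u, y/; [−high, +round] alone would also admit /ɒ/; [−high, −low] alone would also admit /ɤ/; and checking the remaining two-feature bundles turns up none with this extension.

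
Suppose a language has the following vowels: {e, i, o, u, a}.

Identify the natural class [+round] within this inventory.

o, u

The feature [round] marks segments produced with lip rounding. In this inventory /o, u/ have that property, so they are [+round]; /e, i, a/ are [−round].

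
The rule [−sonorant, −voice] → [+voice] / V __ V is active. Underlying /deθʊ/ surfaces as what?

Only /θ/ occurs between two vowels (/e/ __ /ʊ/) and matches the structural description. It is a voiceless dental fricative, so [−sonorant, −voice] holds; changing it to [+voice] with all other features held fixed yields /ð/ (voiced dental fricative). No other segment meets both the structural description and the environment, so the output is [deðʊ].

[deðʊ]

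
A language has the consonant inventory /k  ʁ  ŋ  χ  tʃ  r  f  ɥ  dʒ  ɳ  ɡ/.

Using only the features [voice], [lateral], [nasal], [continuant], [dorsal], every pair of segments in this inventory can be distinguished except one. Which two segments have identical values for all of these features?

Both /ɥ/ and /ʁ/ are [+voice], [-lateral], [-nasal], [+continuant], [+dorsal]. Since the list omits [labial], [round], [high] and [back] — which do distinguish the labial-palatal glide from the voiced uvular fricative — this pair collapses; all other pairs remain distinct.

ɥ, ʁ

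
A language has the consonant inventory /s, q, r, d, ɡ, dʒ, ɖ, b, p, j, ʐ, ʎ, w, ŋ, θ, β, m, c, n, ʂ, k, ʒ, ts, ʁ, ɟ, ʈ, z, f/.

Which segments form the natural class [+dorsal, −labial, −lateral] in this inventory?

Among the inventory, the [+dorsal] segments are /q, ɡ, j, ʎ, w, ŋ, c, k, ʁ, ɟ/.
Among these, [−labial] gives /q, ɡ, j, ʎ, ŋ, c, k, ʁ, ɟ/.
Within that set, [−lateral] leaves /q, ɡ, j, ŋ, c, k, ʁ, ɟ/.

q, ɡ, j, ŋ, c, k, ʁ, ɟ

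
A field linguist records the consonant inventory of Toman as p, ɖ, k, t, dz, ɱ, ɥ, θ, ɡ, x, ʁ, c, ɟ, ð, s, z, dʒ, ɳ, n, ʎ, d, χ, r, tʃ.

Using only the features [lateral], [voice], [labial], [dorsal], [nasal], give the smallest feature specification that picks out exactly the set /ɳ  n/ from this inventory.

The class [+nasal], [−labial] has exactly /ɳ, n/ as its extension in this inventory. No smaller conjunction from the listed features achieves this: [−labial] alone would also admit /ɖ, k, t, dz, …/; [+nasal] alone would also admit /ɱ/; and checking the remaining single features turns up none with this extension.

[+nasal, −labial]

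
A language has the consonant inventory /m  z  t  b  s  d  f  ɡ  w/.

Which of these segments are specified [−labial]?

z, t, s, d, ɡ

The [−labial] segments here are /z, t, s, d, ɡ/; the remaining /m, b, f, w/ are [+labial].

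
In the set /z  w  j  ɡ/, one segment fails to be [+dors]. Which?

z

/z/ is the voiced alveolar fricative, which is [-dorsal]; the rest — /w, ɡ, j/ — are [+dorsal].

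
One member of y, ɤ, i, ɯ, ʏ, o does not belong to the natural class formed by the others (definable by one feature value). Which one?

ʏ

The remaining segments after removing /ʏ/ share [+tense]; /ʏ/ (high front rounded lax vowel) is [−tense]. For every other candidate removal, the leftover set fails to share any single feature value that the removed segment lacks.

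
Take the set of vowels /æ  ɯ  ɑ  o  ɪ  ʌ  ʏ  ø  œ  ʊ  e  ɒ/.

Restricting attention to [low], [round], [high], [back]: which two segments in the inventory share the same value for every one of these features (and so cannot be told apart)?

ø, œ

On the given features, /ø/ and /œ/ have an identical profile: [-low], [+round], [-high], [-back]. No other two segments in the inventory coincide on all 4 features. (They do differ in [tense], which is not among the given features.)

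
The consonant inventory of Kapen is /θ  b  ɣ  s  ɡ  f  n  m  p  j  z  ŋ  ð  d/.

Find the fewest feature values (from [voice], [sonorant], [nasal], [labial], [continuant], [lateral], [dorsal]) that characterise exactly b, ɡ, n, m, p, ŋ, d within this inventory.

[−continuant]

The target set is precisely the extension of [−continuant] in this inventory.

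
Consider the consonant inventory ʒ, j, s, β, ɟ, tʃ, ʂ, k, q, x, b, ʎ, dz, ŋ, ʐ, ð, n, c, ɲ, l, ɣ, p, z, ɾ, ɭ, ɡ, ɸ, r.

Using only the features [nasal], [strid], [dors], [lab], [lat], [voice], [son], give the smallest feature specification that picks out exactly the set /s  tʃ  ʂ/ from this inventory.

[−voice, +strid]

Every target segment is [−voice], [+strident]; each remaining inventory member fails at least one of these. Each conjunct is needed — [+strident] alone would also admit /ʒ, dz, ʐ, z/; [−voice] alone would also admit /k, q, x, c, …/ — and no other single listed feature has exactly this extension, so two is the minimum.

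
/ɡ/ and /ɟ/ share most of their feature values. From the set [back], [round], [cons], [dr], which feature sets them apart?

The two segments share [-round], [+consonantal], [-delayed release]. The only feature from the list on which they differ: /ɡ/ is [+back] while /ɟ/ is [-back].

[back]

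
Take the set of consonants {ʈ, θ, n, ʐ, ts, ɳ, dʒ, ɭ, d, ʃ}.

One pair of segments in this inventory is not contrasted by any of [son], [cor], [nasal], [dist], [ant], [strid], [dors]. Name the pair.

Both /ʃ/ and /dʒ/ are [-sonorant], [+coronal], [-nasal], [+distributed], [-anterior], [+strident], [-dorsal]. Since the list omits [voice] and [continuant] — which do distinguish the voiceless postalveolar fricative from the voiced postalveolar affricate — this pair collapses; all other pairs remain distinct.

ʃ, dʒ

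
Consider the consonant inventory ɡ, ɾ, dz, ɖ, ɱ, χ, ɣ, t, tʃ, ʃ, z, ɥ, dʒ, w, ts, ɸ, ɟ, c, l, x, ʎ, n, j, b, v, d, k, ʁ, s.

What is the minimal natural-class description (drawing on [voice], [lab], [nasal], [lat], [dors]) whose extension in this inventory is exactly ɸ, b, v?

Every target segment is [−nasal], [+labial], [−dorsal]; each remaining inventory member fails at least one of these. Each conjunct is needed — [+labial, −dorsal] alone would also admit /ɱ/; [−nasal, −dorsal] alone would also admit /ɾ, dz, ɖ, t, …/; [−nasal, +labial] alone would also admit /ɥ, w/ — and no other combination of two listed features has exactly this extension, so three is the minimum.

[−nasal, +lab, −dors]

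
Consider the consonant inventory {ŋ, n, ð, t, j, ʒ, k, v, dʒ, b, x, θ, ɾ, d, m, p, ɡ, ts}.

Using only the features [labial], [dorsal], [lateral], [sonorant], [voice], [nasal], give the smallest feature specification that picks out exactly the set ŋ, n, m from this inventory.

[+nasal]

Every target segment is [+nasal] and no other inventory member is, so one feature is enough.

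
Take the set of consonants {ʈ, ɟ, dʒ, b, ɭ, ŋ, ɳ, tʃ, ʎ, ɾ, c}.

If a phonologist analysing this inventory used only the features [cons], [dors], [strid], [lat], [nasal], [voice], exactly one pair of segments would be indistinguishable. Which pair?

b, ɾ

Both /b/ and /ɾ/ are [+consonantal], [−dorsal], [−strident], [−lateral], [−nasal], [+voice]. Since the list omits [sonorant], [labial] and [coronal] — which do distinguish the voiced bilabial stop from the alveolar tap — this pair collapses; all other pairs remain distinct.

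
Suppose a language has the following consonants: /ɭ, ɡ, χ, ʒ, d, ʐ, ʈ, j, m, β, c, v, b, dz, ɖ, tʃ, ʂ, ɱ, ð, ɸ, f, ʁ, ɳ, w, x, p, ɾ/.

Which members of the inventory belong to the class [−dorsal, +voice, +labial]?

m, β, v, b, ɱ

Checking each segment against [−dorsal], [+voice], [+labial]: /m/ (bilabial nasal), /β/ (voiced bilabial fricative), /v/ (voiced labiodental fricative), /b/ (voiced bilabial stop), /ɱ/ (labiodental nasal) satisfy every feature; every other segment in the inventory fails at least one.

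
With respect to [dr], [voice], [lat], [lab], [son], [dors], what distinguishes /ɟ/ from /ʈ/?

/ɟ/ (voiced palatal stop) and /ʈ/ (voiceless retroflex stop) agree on [−delayed release], [−lateral], [−labial], [−sonorant]. They differ on [voice] (/ɟ/ [+], /ʈ/ [−]), [dorsal] (/ɟ/ [+], /ʈ/ [−]).

[voice], [dorsal]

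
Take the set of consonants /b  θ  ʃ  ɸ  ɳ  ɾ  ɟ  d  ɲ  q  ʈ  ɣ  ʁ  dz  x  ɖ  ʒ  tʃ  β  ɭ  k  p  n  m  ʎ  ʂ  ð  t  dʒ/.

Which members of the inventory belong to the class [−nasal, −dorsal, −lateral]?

The [−nasal] segments are /b, θ, ʃ, ɸ, ɾ, ɟ, d, q, ʈ, ɣ, ʁ, dz, x, ɖ, ʒ, tʃ, β, ɭ, k, p, ʎ, ʂ, ð, t, dʒ/.
Then [−dorsal] gives /b, θ, ʃ, ɸ, ɾ, d, ʈ, dz, ɖ, ʒ, tʃ, β, ɭ, p, ʂ, ð, t, dʒ/.
Intersecting with [−lateral] leaves /b, θ, ʃ, ɸ, ɾ, d, ʈ, dz, ɖ, ʒ, tʃ, β, p, ʂ, ð, t, dʒ/.

b, θ, ʃ, ɸ, ɾ, d, ʈ, dz, ɖ, ʒ, tʃ, β, p, ʂ, ð, t, dʒ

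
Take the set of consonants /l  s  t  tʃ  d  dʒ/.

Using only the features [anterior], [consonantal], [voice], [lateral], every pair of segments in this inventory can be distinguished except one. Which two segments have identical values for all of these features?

/t/ (voiceless alveolar stop) and /s/ (voiceless alveolar fricative) are both [+anterior], [+consonantal], [−voice], [−lateral], so none of the listed features separates them. (They do differ in [continuant] and [strident], which are not among the given features.) Every other pair in the inventory differs on at least one listed feature.

t, s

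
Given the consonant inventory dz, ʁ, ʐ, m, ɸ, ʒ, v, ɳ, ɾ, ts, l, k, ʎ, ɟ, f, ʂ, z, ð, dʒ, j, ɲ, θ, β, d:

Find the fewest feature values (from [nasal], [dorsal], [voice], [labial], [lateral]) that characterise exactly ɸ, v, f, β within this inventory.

The class [-nasal], [+labial] has exactly /ɸ, v, f, β/ as its extension in this inventory. No smaller conjunction from the listed features achieves this: [+labial] alone would also admit /m/; [-nasal] alone would also admit /dz, ʁ, ʐ, ʒ, …/; and checking the remaining single features turns up none with this extension.

[-nasal, +labial]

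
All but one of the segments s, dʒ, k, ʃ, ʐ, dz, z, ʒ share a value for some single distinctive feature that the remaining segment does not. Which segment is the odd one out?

k

/dz, dʒ, ʐ, z, ʃ, s, ʒ/ are all [+strident], but /k/ (voiceless velar stop) is [-strident]. No other single segment can be removed to leave a set sharing one feature value that the removed segment lacks, so /k/ is the odd one out.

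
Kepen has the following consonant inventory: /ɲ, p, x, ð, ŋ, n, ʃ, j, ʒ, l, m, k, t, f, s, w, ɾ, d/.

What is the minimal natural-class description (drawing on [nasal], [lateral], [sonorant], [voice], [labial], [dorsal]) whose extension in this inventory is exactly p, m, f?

Every target segment is [+labial], [−dorsal]; each remaining inventory member fails at least one of these. Each conjunct is needed — [−dorsal] alone would also admit /ð, n, ʃ, ʒ, …/; [+labial] alone would also admit /w/ — and no other single listed feature has exactly this extension, so two is the minimum.

[+labial, −dorsal]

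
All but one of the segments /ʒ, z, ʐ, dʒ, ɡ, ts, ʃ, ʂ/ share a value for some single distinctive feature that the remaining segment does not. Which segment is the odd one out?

The remaining segments after removing /ɡ/ share [+strident]; /ɡ/ (voiced velar stop) is [−strident]. For every other candidate removal, the leftover set fails to share any single feature value that the removed segment lacks.

ɡ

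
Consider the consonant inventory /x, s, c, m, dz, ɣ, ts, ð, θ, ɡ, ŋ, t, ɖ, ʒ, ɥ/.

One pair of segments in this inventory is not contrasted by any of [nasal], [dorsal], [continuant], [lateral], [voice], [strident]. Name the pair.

Both /ɥ/ and /ɣ/ are [−nasal], [+dorsal], [+continuant], [−lateral], [+voice], [−strident]. Since the list omits [sonorant], [labial], [round] and [back] — which do distinguish the labial-palatal glide from the voiced velar fricative — this pair collapses; all other pairs remain distinct.

ɥ, ɣ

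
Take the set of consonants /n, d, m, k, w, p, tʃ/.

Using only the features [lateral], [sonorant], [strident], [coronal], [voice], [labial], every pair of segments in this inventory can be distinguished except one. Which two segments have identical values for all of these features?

m, w

/m/ (bilabial nasal) and /w/ (labial-velar glide) are both [−lateral], [+sonorant], [−strident], [−coronal], [+voice], [+labial], so none of the listed features separates them. (They do differ in [nasal], [continuant], [round] and [dorsal], which are not among the given features.) Every other pair in the inventory differs on at least one listed feature.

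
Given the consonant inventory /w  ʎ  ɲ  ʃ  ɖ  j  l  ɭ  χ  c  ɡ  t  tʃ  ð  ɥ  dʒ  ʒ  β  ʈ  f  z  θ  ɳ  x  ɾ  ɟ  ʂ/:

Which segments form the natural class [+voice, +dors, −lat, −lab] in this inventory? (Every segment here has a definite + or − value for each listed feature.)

ɲ, j, ɡ, ɟ

Among the inventory, the [+voice] segments are /w, ʎ, ɲ, ɖ, j, l, ɭ, ɡ, ð, ɥ, dʒ, ʒ, β, z, ɳ, ɾ, ɟ/.
Among these, [+dorsal] gives /w, ʎ, ɲ, j, ɡ, ɥ, ɟ/.
Within that set, [−lateral] gives /w, ɲ, j, ɡ, ɥ, ɟ/.
Then [−labial] leaves /ɲ, j, ɡ, ɟ/.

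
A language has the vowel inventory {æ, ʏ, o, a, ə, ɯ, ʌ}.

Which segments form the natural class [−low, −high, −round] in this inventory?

ə, ʌ

The [−low] segments are /ʏ, o, ə, ɯ, ʌ/.
Intersecting with [−high] gives /o, ə, ʌ/.
Among these, [−round] leaves /ə, ʌ/.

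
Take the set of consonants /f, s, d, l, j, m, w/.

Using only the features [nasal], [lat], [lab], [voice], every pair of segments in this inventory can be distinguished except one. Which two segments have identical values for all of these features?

d, j

/d/ (voiced alveolar stop) and /j/ (palatal glide) are both [−nasal], [−lateral], [−labial], [+voice], so none of the listed features separates them. (They do differ in [sonorant], [continuant] and [dorsal], which are not among the given features.) Every other pair in the inventory differs on at least one listed feature.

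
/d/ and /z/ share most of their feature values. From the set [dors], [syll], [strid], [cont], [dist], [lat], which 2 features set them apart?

/d/ (voiced alveolar stop) and /z/ (voiced alveolar fricative) agree on [−dorsal], [−syllabic], [−distributed], [−lateral]. They differ on [continuant] (/d/ [−], /z/ [+]), [strident] (/d/ [−], /z/ [+]).

[continuant], [strident]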